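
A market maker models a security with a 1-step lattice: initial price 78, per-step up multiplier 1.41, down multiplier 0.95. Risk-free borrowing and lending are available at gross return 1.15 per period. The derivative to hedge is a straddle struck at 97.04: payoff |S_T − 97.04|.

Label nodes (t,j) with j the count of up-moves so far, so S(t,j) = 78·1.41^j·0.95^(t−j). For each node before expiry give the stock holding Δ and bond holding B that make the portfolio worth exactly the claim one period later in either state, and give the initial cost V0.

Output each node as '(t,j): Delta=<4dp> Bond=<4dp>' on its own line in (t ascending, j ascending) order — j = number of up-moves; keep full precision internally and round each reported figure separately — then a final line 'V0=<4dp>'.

No-arbitrage ⇒ martingale measure with p* = (R−d)/(u−d) = 0.4348.
Terminal values V(1,·): V(1,0)=22.9400, V(1,1)=12.9400
(0,0): S=78.0000. Δ = (V_up−V_dn)/(S_up−S_dn) = (12.9400−22.9400)/(109.9800−74.1000) = -0.2787. V = [p*·12.9400 + (1−p*)·22.9400]/1.15 = 16.1671. B = V − Δ·S = 37.9062.
Root portfolio cost Δ·78+B reproduces V0=16.1671.

(0,0): Delta=-0.2787 Bond=37.9062
V0=16.1671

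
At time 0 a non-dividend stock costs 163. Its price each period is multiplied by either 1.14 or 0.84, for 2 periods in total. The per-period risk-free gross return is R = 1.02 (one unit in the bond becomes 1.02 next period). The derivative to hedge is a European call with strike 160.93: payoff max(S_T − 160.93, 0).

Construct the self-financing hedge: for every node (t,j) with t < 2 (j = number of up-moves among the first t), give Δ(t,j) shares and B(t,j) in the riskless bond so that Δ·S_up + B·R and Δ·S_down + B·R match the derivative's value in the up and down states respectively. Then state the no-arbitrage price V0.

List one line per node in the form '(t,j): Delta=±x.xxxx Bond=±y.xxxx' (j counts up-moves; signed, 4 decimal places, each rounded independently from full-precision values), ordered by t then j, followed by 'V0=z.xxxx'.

Under the risk-neutral measure, an up-move has probability p* = (R−d)/(u−d) = 0.6000 and values discount at R = 1.02.
Terminal values V(2,·): V(2,0)=0.0000, V(2,1)=0.0000, V(2,2)=50.9048
(1,0): S=136.9200. Δ = (V_up−V_dn)/(S_up−S_dn) = (0.0000−0.0000)/(156.0888−115.0128) = 0.0000. V = [p*·0.0000 + (1−p*)·0.0000]/1.02 = 0.0000. B = V − Δ·S = 0.0000.
(1,1): S=185.8200. Δ = (V_up−V_dn)/(S_up−S_dn) = (50.9048−0.0000)/(211.8348−156.0888) = 0.9132. V = [p*·50.9048 + (1−p*)·0.0000]/1.02 = 29.9440. B = V − Δ·S = -139.7387.
(0,0): S=163.0000. Δ = (V_up−V_dn)/(S_up−S_dn) = (29.9440−0.0000)/(185.8200−136.9200) = 0.6124. V = [p*·29.9440 + (1−p*)·0.0000]/1.02 = 17.6141. B = V − Δ·S = -82.1992.
Self-financing check: at every node Δ·S+B equals the discounted successor values.

(0,0): Delta=0.6124 Bond=-82.1992
(1,0): Delta=0.0000 Bond=0.0000
(1,1): Delta=0.9132 Bond=-139.7387
V0=17.6141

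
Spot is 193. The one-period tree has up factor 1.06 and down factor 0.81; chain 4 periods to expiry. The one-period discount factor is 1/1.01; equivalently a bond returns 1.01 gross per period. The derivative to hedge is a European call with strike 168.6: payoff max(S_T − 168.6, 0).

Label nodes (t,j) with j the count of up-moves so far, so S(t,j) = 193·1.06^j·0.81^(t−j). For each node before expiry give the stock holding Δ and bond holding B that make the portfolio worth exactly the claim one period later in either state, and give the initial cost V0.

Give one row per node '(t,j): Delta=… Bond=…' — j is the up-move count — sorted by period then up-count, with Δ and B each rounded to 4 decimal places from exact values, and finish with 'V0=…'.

(0,0): Delta=0.7278 Bond=-103.9876
(1,0): Delta=0.2824 Bond=-35.4050
(1,1): Delta=0.8128 Bond=-122.4331
(2,0): Delta=0.0000 Bond=0.0000
(2,1): Delta=0.3363 Bond=-44.6988
(2,2): Delta=0.9039 Bond=-143.3970
(3,0): Delta=0.0000 Bond=0.0000
(3,1): Delta=0.0000 Bond=0.0000
(3,2): Delta=0.4006 Bond=-56.4322
(3,3): Delta=1.0000 Bond=-166.9307
V0=36.4685

No-arbitrage ⇒ martingale measure with p* = (R−d)/(u−d) = 0.8000.
At expiry t=4: V(4,0)=0.0000, V(4,1)=0.0000, V(4,2)=0.0000, V(4,3)=17.5915, V(4,4)=75.0581
  t=3,j=0: stock 102.5681 → up 108.7222 (V=0.0000), down 83.0802 (V=0.0000). Price 0.0000; hedge Δ=0.0000, bond B=0.0000.
  t=3,j=1: stock 134.2249 → up 142.2784 (V=0.0000), down 108.7222 (V=0.0000). Price 0.0000; hedge Δ=0.0000, bond B=0.0000.
  t=3,j=2: stock 175.6524 → up 186.1915 (V=17.5915), down 142.2784 (V=0.0000). Price 13.9339; hedge Δ=0.4006, bond B=-56.4322.
  t=3,j=3: stock 229.8661 → up 243.6581 (V=75.0581), down 186.1915 (V=17.5915). Price 62.9354; hedge Δ=1.0000, bond B=-166.9307.
  t=2,j=0: stock 126.6273 → up 134.2249 (V=0.0000), down 102.5681 (V=0.0000). Price 0.0000; hedge Δ=0.0000, bond B=0.0000.
  t=2,j=1: stock 165.7098 → up 175.6524 (V=13.9339), down 134.2249 (V=0.0000). Price 11.0367; hedge Δ=0.3363, bond B=-44.6988.
  t=2,j=2: stock 216.8548 → up 229.8661 (V=62.9354), down 175.6524 (V=13.9339). Price 52.6090; hedge Δ=0.9039, bond B=-143.3970.
  t=1,j=0: stock 156.3300 → up 165.7098 (V=11.0367), down 126.6273 (V=0.0000). Price 8.7420; hedge Δ=0.2824, bond B=-35.4050.
  t=1,j=1: stock 204.5800 → up 216.8548 (V=52.6090), down 165.7098 (V=11.0367). Price 43.8560; hedge Δ=0.8128, bond B=-122.4331.
  t=0,j=0: stock 193.0000 → up 204.5800 (V=43.8560), down 156.3300 (V=8.7420). Price 36.4685; hedge Δ=0.7278, bond B=-103.9876.
The time-0 hedge costs 36.4685, which is the no-arbitrage price.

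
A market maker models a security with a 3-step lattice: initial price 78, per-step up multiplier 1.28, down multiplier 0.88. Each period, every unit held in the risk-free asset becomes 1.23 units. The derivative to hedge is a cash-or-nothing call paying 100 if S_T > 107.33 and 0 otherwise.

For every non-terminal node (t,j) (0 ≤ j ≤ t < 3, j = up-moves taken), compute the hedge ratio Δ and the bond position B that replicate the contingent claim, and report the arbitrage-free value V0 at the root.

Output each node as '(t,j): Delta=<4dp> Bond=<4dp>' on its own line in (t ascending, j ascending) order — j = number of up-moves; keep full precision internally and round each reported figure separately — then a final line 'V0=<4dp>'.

(0,0): Delta=0.4634 Bond=15.2819
(1,0): Delta=2.5910 Bond=-127.2391
(1,1): Delta=0.2545 Bond=39.6589
(2,0): Delta=0.0000 Bond=0.0000
(2,1): Delta=2.8455 Bond=-178.8618
(2,2): Delta=0.0000 Bond=81.3008
V0=51.4293

The replicating-portfolio and risk-neutral prices coincide; use p* = (1.23−0.88)/(1.28−0.88) = 0.8750 for the latter.
At expiry t=3: V(3,0)=0.0000, V(3,1)=0.0000, V(3,2)=100.0000, V(3,3)=100.0000
  t=2,j=0: stock 60.4032 → up 77.3161 (V=0.0000), down 53.1548 (V=0.0000). Price 0.0000; hedge Δ=0.0000, bond B=0.0000.
  t=2,j=1: stock 87.8592 → up 112.4598 (V=100.0000), down 77.3161 (V=0.0000). Price 71.1382; hedge Δ=2.8455, bond B=-178.8618.
  t=2,j=2: stock 127.7952 → up 163.5779 (V=100.0000), down 112.4598 (V=100.0000). Price 81.3008; hedge Δ=0.0000, bond B=81.3008.
  t=1,j=0: stock 68.6400 → up 87.8592 (V=71.1382), down 60.4032 (V=0.0000). Price 50.6065; hedge Δ=2.5910, bond B=-127.2391.
  t=1,j=1: stock 99.8400 → up 127.7952 (V=81.3008), down 87.8592 (V=71.1382). Price 65.0654; hedge Δ=0.2545, bond B=39.6589.
  t=0,j=0: stock 78.0000 → up 99.8400 (V=65.0654), down 68.6400 (V=50.6065). Price 51.4293; hedge Δ=0.4634, bond B=15.2819.
Check: Δ(0,0)·S0 + B(0,0) = 51.4293 = V0.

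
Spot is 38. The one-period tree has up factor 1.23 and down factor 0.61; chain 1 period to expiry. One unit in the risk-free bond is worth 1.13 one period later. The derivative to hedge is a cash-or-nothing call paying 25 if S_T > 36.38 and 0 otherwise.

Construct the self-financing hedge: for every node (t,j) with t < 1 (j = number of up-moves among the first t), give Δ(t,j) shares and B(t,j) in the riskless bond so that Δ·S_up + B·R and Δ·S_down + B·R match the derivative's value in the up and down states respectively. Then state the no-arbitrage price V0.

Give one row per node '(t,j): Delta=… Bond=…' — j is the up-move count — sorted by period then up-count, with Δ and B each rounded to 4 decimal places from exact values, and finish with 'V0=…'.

Risk-neutral probability p* = (R−d)/(u−d) = (1.13−0.61)/(1.23−0.61) = 0.8387.
Terminal values V(1,·): V(1,0)=0.0000, V(1,1)=25.0000
  t=0,j=0: stock 38.0000 → up 46.7400 (V=25.0000), down 23.1800 (V=0.0000). Price 18.5555; hedge Δ=1.0611, bond B=-21.7671.
Self-financing check: at every node Δ·S+B equals the discounted successor values.

(0,0): Delta=1.0611 Bond=-21.7671
V0=18.5555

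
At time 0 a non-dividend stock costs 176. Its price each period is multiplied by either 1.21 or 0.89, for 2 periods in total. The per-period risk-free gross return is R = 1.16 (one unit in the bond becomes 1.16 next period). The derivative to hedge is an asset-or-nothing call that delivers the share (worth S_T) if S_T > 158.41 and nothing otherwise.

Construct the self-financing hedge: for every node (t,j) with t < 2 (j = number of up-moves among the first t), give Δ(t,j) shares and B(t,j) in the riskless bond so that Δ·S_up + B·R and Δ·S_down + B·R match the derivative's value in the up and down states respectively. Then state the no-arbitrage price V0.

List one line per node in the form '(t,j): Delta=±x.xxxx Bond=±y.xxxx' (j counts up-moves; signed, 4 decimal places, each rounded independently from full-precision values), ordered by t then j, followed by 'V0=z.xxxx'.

(0,0): Delta=1.3334 Bond=-61.2114
(1,0): Delta=3.7813 Bond=-454.4332
(1,1): Delta=1.0000 Bond=0.0000
V0=173.4706

Since d<R<u, set p* = (R−d)/(u−d) = 0.8437; price each node as the discounted p*-expectation of its children.
Payoff layer (t=2): V(2,0)=0.0000, V(2,1)=189.5344, V(2,2)=257.6816
(1,0): S=156.6400. Δ = (V_up−V_dn)/(S_up−S_dn) = (189.5344−0.0000)/(189.5344−139.4096) = 3.7812. V = [p*·189.5344 + (1−p*)·0.0000]/1.16 = 137.8618. B = V − Δ·S = -454.4332.
(1,1): S=212.9600. Δ = (V_up−V_dn)/(S_up−S_dn) = (257.6816−189.5344)/(257.6816−189.5344) = 1.0000. V = [p*·257.6816 + (1−p*)·189.5344]/1.16 = 212.9600. B = V − Δ·S = 0.0000.
(0,0): S=176.0000. Δ = (V_up−V_dn)/(S_up−S_dn) = (212.9600−137.8618)/(212.9600−156.6400) = 1.3334. V = [p*·212.9600 + (1−p*)·137.8618]/1.16 = 173.4706. B = V − Δ·S = -61.2114.
Root portfolio cost Δ·176+B reproduces V0=173.4706.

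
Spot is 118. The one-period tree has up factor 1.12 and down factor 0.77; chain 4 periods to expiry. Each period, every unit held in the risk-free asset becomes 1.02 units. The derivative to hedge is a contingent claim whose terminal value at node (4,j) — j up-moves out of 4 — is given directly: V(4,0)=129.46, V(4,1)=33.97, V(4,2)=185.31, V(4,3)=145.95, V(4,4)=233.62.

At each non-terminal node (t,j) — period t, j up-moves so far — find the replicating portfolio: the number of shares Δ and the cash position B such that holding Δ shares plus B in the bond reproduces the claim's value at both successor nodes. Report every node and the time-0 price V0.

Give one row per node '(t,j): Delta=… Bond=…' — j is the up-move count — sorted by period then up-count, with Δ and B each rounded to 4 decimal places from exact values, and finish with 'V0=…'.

Risk-neutral probability p* = (R−d)/(u−d) = (1.02−0.77)/(1.12−0.77) = 0.7143.
Payoff layer (t=4): V(4,0)=129.4600, V(4,1)=33.9700, V(4,2)=185.3100, V(4,3)=145.9500, V(4,4)=233.6200
  t=3,j=0: stock 53.8709 → up 60.3354 (V=33.9700), down 41.4806 (V=129.4600). Price 60.0518; hedge Δ=-5.0645, bond B=332.8804.
  t=3,j=1: stock 78.3577 → up 87.7606 (V=185.3100), down 60.3354 (V=33.9700). Price 139.2843; hedge Δ=5.5183, bond B=-293.1157.
  t=3,j=2: stock 113.9748 → up 127.6518 (V=145.9500), down 87.7606 (V=185.3100). Price 154.1134; hedge Δ=-0.9867, bond B=266.5706.
  t=3,j=3: stock 165.7815 → up 185.6753 (V=233.6200), down 127.6518 (V=145.9500). Price 204.4818; hedge Δ=1.5109, bond B=-46.0039.
  t=2,j=0: stock 69.9622 → up 78.3577 (V=139.2843), down 53.8709 (V=60.0518). Price 114.3593; hedge Δ=3.2357, bond B=-112.0193.
  t=2,j=1: stock 101.7632 → up 113.9748 (V=154.1134), down 78.3577 (V=139.2843). Price 146.9378; hedge Δ=0.4163, bond B=104.5688.
  t=2,j=2: stock 148.0192 → up 165.7815 (V=204.4818), down 113.9748 (V=154.1134). Price 186.3636; hedge Δ=0.9722, bond B=42.4540.
  t=1,j=0: stock 90.8600 → up 101.7632 (V=146.9378), down 69.9622 (V=114.3593). Price 134.9310; hedge Δ=1.0244, bond B=41.8495.
  t=1,j=1: stock 132.1600 → up 148.0192 (V=186.3636), down 101.7632 (V=146.9378). Price 171.6657; hedge Δ=0.8523, bond B=59.0207.
  t=0,j=0: stock 118.0000 → up 132.1600 (V=171.6657), down 90.8600 (V=134.9310). Price 158.0099; hedge Δ=0.8895, bond B=53.0536.
Root portfolio cost Δ·118+B reproduces V0=158.0099.

(0,0): Delta=0.8895 Bond=53.0536
(1,0): Delta=1.0244 Bond=41.8495
(1,1): Delta=0.8523 Bond=59.0207
(2,0): Delta=3.2357 Bond=-112.0193
(2,1): Delta=0.4163 Bond=104.5688
(2,2): Delta=0.9722 Bond=42.4540
(3,0): Delta=-5.0645 Bond=332.8804
(3,1): Delta=5.5183 Bond=-293.1157
(3,2): Delta=-0.9867 Bond=266.5706
(3,3): Delta=1.5109 Bond=-46.0039
V0=158.0099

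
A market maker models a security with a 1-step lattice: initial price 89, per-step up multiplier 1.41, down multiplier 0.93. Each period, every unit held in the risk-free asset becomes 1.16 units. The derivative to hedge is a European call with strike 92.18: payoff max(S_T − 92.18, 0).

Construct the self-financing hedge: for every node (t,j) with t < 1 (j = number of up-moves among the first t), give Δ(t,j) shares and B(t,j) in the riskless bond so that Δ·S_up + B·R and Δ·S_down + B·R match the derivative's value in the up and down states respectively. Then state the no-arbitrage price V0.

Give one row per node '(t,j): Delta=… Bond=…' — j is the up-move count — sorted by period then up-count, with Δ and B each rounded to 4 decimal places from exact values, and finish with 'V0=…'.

No-arbitrage ⇒ martingale measure with p* = (R−d)/(u−d) = 0.4792.
Terminal values V(1,·): V(1,0)=0.0000, V(1,1)=33.3100
Node (0,0) S=89.0000: V=(p*·33.3100+(1−p*)·0.0000)/1.16=13.7595; Δ=(33.3100−0.0000)/(125.4900−82.7700)=0.7797; B=V−Δ·S=-55.6363
Root portfolio cost Δ·89+B reproduces V0=13.7595.

(0,0): Delta=0.7797 Bond=-55.6363
V0=13.7595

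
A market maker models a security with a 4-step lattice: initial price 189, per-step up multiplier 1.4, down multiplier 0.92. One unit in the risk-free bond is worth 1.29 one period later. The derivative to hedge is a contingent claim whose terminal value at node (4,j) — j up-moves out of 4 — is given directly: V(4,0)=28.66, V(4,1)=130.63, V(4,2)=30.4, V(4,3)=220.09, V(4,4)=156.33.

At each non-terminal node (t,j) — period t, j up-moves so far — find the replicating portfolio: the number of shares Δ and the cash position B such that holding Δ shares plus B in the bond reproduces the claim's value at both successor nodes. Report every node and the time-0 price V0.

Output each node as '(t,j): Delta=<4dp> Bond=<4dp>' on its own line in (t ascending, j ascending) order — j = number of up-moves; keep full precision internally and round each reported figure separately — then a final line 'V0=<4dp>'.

Under the risk-neutral measure, an up-move has probability p* = (R−d)/(u−d) = 0.7708 and values discount at R = 1.29.
Terminal values V(4,·): V(4,0)=28.6600, V(4,1)=130.6300, V(4,2)=30.4000, V(4,3)=220.0900, V(4,4)=156.3300
Node (3,0) S=147.1720: V=(p*·130.6300+(1−p*)·28.6600)/1.29=83.1487; Δ=(130.6300−28.6600)/(206.0408−135.3983)=1.4435; B=V−Δ·S=-129.2888
Node (3,1) S=223.9574: V=(p*·30.4000+(1−p*)·130.6300)/1.29=41.3716; Δ=(30.4000−130.6300)/(313.5404−206.0408)=-0.9324; B=V−Δ·S=250.1841
Node (3,2) S=340.8048: V=(p*·220.0900+(1−p*)·30.4000)/1.29=136.9142; Δ=(220.0900−30.4000)/(477.1267−313.5404)=1.1596; B=V−Δ·S=-258.2733
Node (3,3) S=518.6160: V=(p*·156.3300+(1−p*)·220.0900)/1.29=132.5129; Δ=(156.3300−220.0900)/(726.0624−477.1267)=-0.2561; B=V−Δ·S=265.3463
Node (2,0) S=159.9696: V=(p*·41.3716+(1−p*)·83.1487)/1.29=39.4927; Δ=(41.3716−83.1487)/(223.9574−147.1720)=-0.5441; B=V−Δ·S=126.5284
Node (2,1) S=243.4320: V=(p*·136.9142+(1−p*)·41.3716)/1.29=89.1621; Δ=(136.9142−41.3716)/(340.8048−223.9574)=0.8177; B=V−Δ·S=-109.8851
Node (2,2) S=370.4400: V=(p*·132.5129+(1−p*)·136.9142)/1.29=103.5051; Δ=(132.5129−136.9142)/(518.6160−340.8048)=-0.0248; B=V−Δ·S=112.6745
Node (1,0) S=173.8800: V=(p*·89.1621+(1−p*)·39.4927)/1.29=60.2942; Δ=(89.1621−39.4927)/(243.4320−159.9696)=0.5951; B=V−Δ·S=-43.1837
Node (1,1) S=264.6000: V=(p*·103.5051+(1−p*)·89.1621)/1.29=77.6885; Δ=(103.5051−89.1621)/(370.4400−243.4320)=0.1129; B=V−Δ·S=47.8072
Node (0,0) S=189.0000: V=(p*·77.6885+(1−p*)·60.2942)/1.29=57.1336; Δ=(77.6885−60.2942)/(264.6000−173.8800)=0.1917; B=V−Δ·S=20.8954
Each (Δ,B) replicates both successor values, so the strategy is self-financing and V0 is arbitrage-free.

(0,0): Delta=0.1917 Bond=20.8954
(1,0): Delta=0.5951 Bond=-43.1837
(1,1): Delta=0.1129 Bond=47.8072
(2,0): Delta=-0.5441 Bond=126.5284
(2,1): Delta=0.8177 Bond=-109.8851
(2,2): Delta=-0.0248 Bond=112.6745
(3,0): Delta=1.4435 Bond=-129.2888
(3,1): Delta=-0.9324 Bond=250.1841
(3,2): Delta=1.1596 Bond=-258.2733
(3,3): Delta=-0.2561 Bond=265.3463
V0=57.1336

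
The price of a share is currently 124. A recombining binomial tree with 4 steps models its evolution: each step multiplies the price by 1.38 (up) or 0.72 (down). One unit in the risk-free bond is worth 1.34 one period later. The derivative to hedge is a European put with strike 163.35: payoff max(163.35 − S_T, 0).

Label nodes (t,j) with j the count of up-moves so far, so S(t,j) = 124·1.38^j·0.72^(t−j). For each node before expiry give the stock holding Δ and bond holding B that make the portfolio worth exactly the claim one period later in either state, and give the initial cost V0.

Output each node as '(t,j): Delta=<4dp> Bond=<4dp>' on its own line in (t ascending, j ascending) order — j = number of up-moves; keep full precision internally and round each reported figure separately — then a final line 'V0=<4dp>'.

The replicating-portfolio and risk-neutral prices coincide; use p* = (1.34−0.72)/(1.38−0.72) = 0.9394 for the latter.
Terminal values V(4,·): V(4,0)=130.0264, V(4,1)=99.4798, V(4,2)=40.9321, V(4,3)=0.0000, V(4,4)=0.0000
(3,0): S=46.2828. Δ = (V_up−V_dn)/(S_up−S_dn) = (99.4798−130.0264)/(63.8702−33.3236) = -1.0000. V = [p*·99.4798 + (1−p*)·130.0264]/1.34 = 75.6202. B = V − Δ·S = 121.9030.
(3,1): S=88.7086. Δ = (V_up−V_dn)/(S_up−S_dn) = (40.9321−99.4798)/(122.4179−63.8702) = -1.0000. V = [p*·40.9321 + (1−p*)·99.4798]/1.34 = 33.1944. B = V − Δ·S = 121.9030.
(3,2): S=170.0248. Δ = (V_up−V_dn)/(S_up−S_dn) = (0.0000−40.9321)/(234.6343−122.4179) = -0.3648. V = [p*·0.0000 + (1−p*)·40.9321]/1.34 = 1.8513. B = V − Δ·S = 63.8697.
(3,3): S=325.8809. Δ = (V_up−V_dn)/(S_up−S_dn) = (0.0000−0.0000)/(449.7157−234.6343) = 0.0000. V = [p*·0.0000 + (1−p*)·0.0000]/1.34 = 0.0000. B = V − Δ·S = 0.0000.
(2,0): S=64.2816. Δ = (V_up−V_dn)/(S_up−S_dn) = (33.1944−75.6202)/(88.7086−46.2828) = -1.0000. V = [p*·33.1944 + (1−p*)·75.6202]/1.34 = 26.6908. B = V − Δ·S = 90.9724.
(2,1): S=123.2064. Δ = (V_up−V_dn)/(S_up−S_dn) = (1.8513−33.1944)/(170.0248−88.7086) = -0.3854. V = [p*·1.8513 + (1−p*)·33.1944]/1.34 = 2.7992. B = V − Δ·S = 50.2887.
(2,2): S=236.1456. Δ = (V_up−V_dn)/(S_up−S_dn) = (0.0000−1.8513)/(325.8809−170.0248) = -0.0119. V = [p*·0.0000 + (1−p*)·1.8513]/1.34 = 0.0837. B = V − Δ·S = 2.8887.
(1,0): S=89.2800. Δ = (V_up−V_dn)/(S_up−S_dn) = (2.7992−26.6908)/(123.2064−64.2816) = -0.4055. V = [p*·2.7992 + (1−p*)·26.6908]/1.34 = 3.1695. B = V − Δ·S = 39.3689.
(1,1): S=171.1200. Δ = (V_up−V_dn)/(S_up−S_dn) = (0.0837−2.7992)/(236.1456−123.2064) = -0.0240. V = [p*·0.0837 + (1−p*)·2.7992]/1.34 = 0.1853. B = V − Δ·S = 4.2996.
(0,0): S=124.0000. Δ = (V_up−V_dn)/(S_up−S_dn) = (0.1853−3.1695)/(171.1200−89.2800) = -0.0365. V = [p*·0.1853 + (1−p*)·3.1695]/1.34 = 0.2733. B = V − Δ·S = 4.7948.
The time-0 hedge costs 0.2733, which is the no-arbitrage price.

(0,0): Delta=-0.0365 Bond=4.7948
(1,0): Delta=-0.4055 Bond=39.3689
(1,1): Delta=-0.0240 Bond=4.2996
(2,0): Delta=-1.0000 Bond=90.9724
(2,1): Delta=-0.3854 Bond=50.2887
(2,2): Delta=-0.0119 Bond=2.8887
(3,0): Delta=-1.0000 Bond=121.9030
(3,1): Delta=-1.0000 Bond=121.9030
(3,2): Delta=-0.3648 Bond=63.8697
(3,3): Delta=0.0000 Bond=0.0000
V0=0.2733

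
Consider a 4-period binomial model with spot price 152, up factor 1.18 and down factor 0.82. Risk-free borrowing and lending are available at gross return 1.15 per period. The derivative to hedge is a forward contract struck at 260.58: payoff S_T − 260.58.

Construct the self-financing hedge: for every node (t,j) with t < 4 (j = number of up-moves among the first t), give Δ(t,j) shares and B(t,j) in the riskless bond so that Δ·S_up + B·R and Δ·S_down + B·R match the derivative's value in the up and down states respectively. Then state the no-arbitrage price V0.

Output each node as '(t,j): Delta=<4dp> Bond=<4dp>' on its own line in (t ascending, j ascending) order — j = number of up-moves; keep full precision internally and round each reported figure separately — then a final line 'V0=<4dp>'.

Under the risk-neutral measure, an up-move has probability p* = (R−d)/(u−d) = 0.9167 and values discount at R = 1.15.
Terminal values V(4,·): V(4,0)=-191.8575, V(4,1)=-161.6866, V(4,2)=-118.2700, V(4,3)=-55.7925, V(4,4)=34.1142
Node (3,0) S=83.8079: V=(p*·-161.6866+(1−p*)·-191.8575)/1.15=-142.7834; Δ=(-161.6866−-191.8575)/(98.8934−68.7225)=1.0000; B=V−Δ·S=-226.5913
Node (3,1) S=120.6017: V=(p*·-118.2700+(1−p*)·-161.6866)/1.15=-105.9896; Δ=(-118.2700−-161.6866)/(142.3100−98.8934)=1.0000; B=V−Δ·S=-226.5913
Node (3,2) S=173.5487: V=(p*·-55.7925+(1−p*)·-118.2700)/1.15=-53.0426; Δ=(-55.7925−-118.2700)/(204.7875−142.3100)=1.0000; B=V−Δ·S=-226.5913
Node (3,3) S=249.7409: V=(p*·34.1142+(1−p*)·-55.7925)/1.15=23.1496; Δ=(34.1142−-55.7925)/(294.6942−204.7875)=1.0000; B=V−Δ·S=-226.5913
Node (2,0) S=102.2048: V=(p*·-105.9896+(1−p*)·-142.7834)/1.15=-94.8311; Δ=(-105.9896−-142.7834)/(120.6017−83.8079)=1.0000; B=V−Δ·S=-197.0359
Node (2,1) S=147.0752: V=(p*·-53.0426+(1−p*)·-105.9896)/1.15=-49.9607; Δ=(-53.0426−-105.9896)/(173.5487−120.6017)=1.0000; B=V−Δ·S=-197.0359
Node (2,2) S=211.6448: V=(p*·23.1496+(1−p*)·-53.0426)/1.15=14.6089; Δ=(23.1496−-53.0426)/(249.7409−173.5487)=1.0000; B=V−Δ·S=-197.0359
Node (1,0) S=124.6400: V=(p*·-49.9607+(1−p*)·-94.8311)/1.15=-46.6956; Δ=(-49.9607−-94.8311)/(147.0752−102.2048)=1.0000; B=V−Δ·S=-171.3356
Node (1,1) S=179.3600: V=(p*·14.6089+(1−p*)·-49.9607)/1.15=8.0244; Δ=(14.6089−-49.9607)/(211.6448−147.0752)=1.0000; B=V−Δ·S=-171.3356
Node (0,0) S=152.0000: V=(p*·8.0244+(1−p*)·-46.6956)/1.15=3.0125; Δ=(8.0244−-46.6956)/(179.3600−124.6400)=1.0000; B=V−Δ·S=-148.9875
The time-0 hedge costs 3.0125, which is the no-arbitrage price.

(0,0): Delta=1.0000 Bond=-148.9875
(1,0): Delta=1.0000 Bond=-171.3356
(1,1): Delta=1.0000 Bond=-171.3356
(2,0): Delta=1.0000 Bond=-197.0359
(2,1): Delta=1.0000 Bond=-197.0359
(2,2): Delta=1.0000 Bond=-197.0359
(3,0): Delta=1.0000 Bond=-226.5913
(3,1): Delta=1.0000 Bond=-226.5913
(3,2): Delta=1.0000 Bond=-226.5913
(3,3): Delta=1.0000 Bond=-226.5913
V0=3.0125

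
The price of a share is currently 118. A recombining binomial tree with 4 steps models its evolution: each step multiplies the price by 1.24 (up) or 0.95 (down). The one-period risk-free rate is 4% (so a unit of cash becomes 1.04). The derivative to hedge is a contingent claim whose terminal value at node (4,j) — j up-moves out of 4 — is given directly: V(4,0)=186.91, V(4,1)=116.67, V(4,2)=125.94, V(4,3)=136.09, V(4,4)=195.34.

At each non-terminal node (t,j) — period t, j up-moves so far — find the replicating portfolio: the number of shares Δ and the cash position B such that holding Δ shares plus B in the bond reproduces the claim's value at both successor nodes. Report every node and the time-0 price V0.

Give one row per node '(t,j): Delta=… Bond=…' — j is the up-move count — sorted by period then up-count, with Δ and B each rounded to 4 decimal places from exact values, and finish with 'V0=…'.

Under the risk-neutral measure, an up-move has probability p* = (R−d)/(u−d) = 0.3103 and values discount at R = 1.04.
At expiry t=4: V(4,0)=186.9100, V(4,1)=116.6700, V(4,2)=125.9400, V(4,3)=136.0900, V(4,4)=195.3400
Node (3,0) S=101.1702: V=(p*·116.6700+(1−p*)·186.9100)/1.04=158.7609; Δ=(116.6700−186.9100)/(125.4511−96.1117)=-2.3941; B=V−Δ·S=400.9678
Node (3,1) S=132.0538: V=(p*·125.9400+(1−p*)·116.6700)/1.04=114.9489; Δ=(125.9400−116.6700)/(163.7467−125.4511)=0.2421; B=V−Δ·S=82.9834
Node (3,2) S=172.3650: V=(p*·136.0900+(1−p*)·125.9400)/1.04=124.1250; Δ=(136.0900−125.9400)/(213.7326−163.7467)=0.2031; B=V−Δ·S=89.1250
Node (3,3) S=224.9816: V=(p*·195.3400+(1−p*)·136.0900)/1.04=148.5365; Δ=(195.3400−136.0900)/(278.9772−213.7326)=0.9081; B=V−Δ·S=-55.7739
Node (2,0) S=106.4950: V=(p*·114.9489+(1−p*)·158.7609)/1.04=139.5809; Δ=(114.9489−158.7609)/(132.0538−101.1702)=-1.4186; B=V−Δ·S=290.6567
Node (2,1) S=139.0040: V=(p*·124.1250+(1−p*)·114.9489)/1.04=113.2660; Δ=(124.1250−114.9489)/(172.3650−132.0538)=0.2276; B=V−Δ·S=81.6245
Node (2,2) S=181.4368: V=(p*·148.5365+(1−p*)·124.1250)/1.04=126.6356; Δ=(148.5365−124.1250)/(224.9816−172.3650)=0.4639; B=V−Δ·S=42.4581
Node (1,0) S=112.1000: V=(p*·113.2660+(1−p*)·139.5809)/1.04=126.3598; Δ=(113.2660−139.5809)/(139.0040−106.4950)=-0.8095; B=V−Δ·S=217.1006
Node (1,1) S=146.3200: V=(p*·126.6356+(1−p*)·113.2660)/1.04=112.8992; Δ=(126.6356−113.2660)/(181.4368−139.0040)=0.3151; B=V−Δ·S=66.7975
Node (0,0) S=118.0000: V=(p*·112.8992+(1−p*)·126.3598)/1.04=117.4831; Δ=(112.8992−126.3598)/(146.3200−112.1000)=-0.3934; B=V−Δ·S=163.8989
Root portfolio cost Δ·118+B reproduces V0=117.4831.

(0,0): Delta=-0.3934 Bond=163.8989
(1,0): Delta=-0.8095 Bond=217.1006
(1,1): Delta=0.3151 Bond=66.7975
(2,0): Delta=-1.4186 Bond=290.6567
(2,1): Delta=0.2276 Bond=81.6245
(2,2): Delta=0.4639 Bond=42.4581
(3,0): Delta=-2.3941 Bond=400.9678
(3,1): Delta=0.2421 Bond=82.9834
(3,2): Delta=0.2031 Bond=89.1250
(3,3): Delta=0.9081 Bond=-55.7739
V0=117.4831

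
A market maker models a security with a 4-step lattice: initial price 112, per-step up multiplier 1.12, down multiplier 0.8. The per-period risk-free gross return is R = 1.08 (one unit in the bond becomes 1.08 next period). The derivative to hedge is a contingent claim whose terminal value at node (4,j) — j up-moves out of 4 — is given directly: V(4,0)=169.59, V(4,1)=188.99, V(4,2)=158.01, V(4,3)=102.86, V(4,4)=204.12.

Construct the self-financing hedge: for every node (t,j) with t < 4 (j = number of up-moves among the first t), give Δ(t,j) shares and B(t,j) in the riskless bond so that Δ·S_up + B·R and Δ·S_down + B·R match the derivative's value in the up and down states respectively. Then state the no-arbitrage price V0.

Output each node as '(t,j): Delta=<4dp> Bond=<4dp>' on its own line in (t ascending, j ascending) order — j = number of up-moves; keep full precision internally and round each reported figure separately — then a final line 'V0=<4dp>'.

Since d<R<u, set p* = (R−d)/(u−d) = 0.8750; price each node as the discounted p*-expectation of its children.
Terminal values V(4,·): V(4,0)=169.5900, V(4,1)=188.9900, V(4,2)=158.0100, V(4,3)=102.8600, V(4,4)=204.1200
  t=3,j=0: stock 57.3440 → up 64.2253 (V=188.9900), down 45.8752 (V=169.5900). Price 172.7454; hedge Δ=1.0572, bond B=112.1204.
  t=3,j=1: stock 80.2816 → up 89.9154 (V=158.0100), down 64.2253 (V=188.9900). Price 149.8912; hedge Δ=-1.2059, bond B=246.7037.
  t=3,j=2: stock 112.3942 → up 125.8815 (V=102.8600), down 89.9154 (V=158.0100). Price 101.6238; hedge Δ=-1.5334, bond B=273.9676.
  t=3,j=3: stock 157.3519 → up 176.2342 (V=204.1200), down 125.8815 (V=102.8600). Price 177.2801; hedge Δ=2.0110, bond B=-139.1574.
  t=2,j=0: stock 71.6800 → up 80.2816 (V=149.8912), down 57.3440 (V=172.7454). Price 141.4333; hedge Δ=-0.9964, bond B=212.8526.
  t=2,j=1: stock 100.3520 → up 112.3942 (V=101.6238), down 80.2816 (V=149.8912). Price 99.6827; hedge Δ=-1.5031, bond B=250.5182.
  t=2,j=2: stock 140.4928 → up 157.3519 (V=177.2801), down 112.3942 (V=101.6238). Price 155.3917; hedge Δ=1.6828, bond B=-81.0341.
  t=1,j=0: stock 89.6000 → up 100.3520 (V=99.6827), down 71.6800 (V=141.4333). Price 97.1310; hedge Δ=-1.4561, bond B=227.6018.
  t=1,j=1: stock 125.4400 → up 140.4928 (V=155.3917), down 100.3520 (V=99.6827). Price 137.4334; hedge Δ=1.3878, bond B=-36.6574.
  t=0,j=0: stock 112.0000 → up 125.4400 (V=137.4334), down 89.6000 (V=97.1310). Price 122.5885; hedge Δ=1.1245, bond B=-3.3565.
Check: Δ(0,0)·S0 + B(0,0) = 122.5885 = V0.

(0,0): Delta=1.1245 Bond=-3.3565
(1,0): Delta=-1.4561 Bond=227.6018
(1,1): Delta=1.3878 Bond=-36.6574
(2,0): Delta=-0.9964 Bond=212.8526
(2,1): Delta=-1.5031 Bond=250.5182
(2,2): Delta=1.6828 Bond=-81.0341
(3,0): Delta=1.0572 Bond=112.1204
(3,1): Delta=-1.2059 Bond=246.7037
(3,2): Delta=-1.5334 Bond=273.9676
(3,3): Delta=2.0110 Bond=-139.1574
V0=122.5885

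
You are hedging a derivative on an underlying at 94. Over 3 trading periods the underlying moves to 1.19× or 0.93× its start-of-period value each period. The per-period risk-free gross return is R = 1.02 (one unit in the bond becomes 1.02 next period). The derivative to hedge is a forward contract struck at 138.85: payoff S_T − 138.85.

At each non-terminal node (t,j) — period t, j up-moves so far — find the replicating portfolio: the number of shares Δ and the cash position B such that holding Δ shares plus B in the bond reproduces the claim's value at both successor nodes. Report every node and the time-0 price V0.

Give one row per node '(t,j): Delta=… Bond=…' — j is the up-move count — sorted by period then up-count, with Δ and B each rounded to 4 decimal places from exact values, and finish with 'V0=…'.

(0,0): Delta=1.0000 Bond=-130.8415
(1,0): Delta=1.0000 Bond=-133.4583
(1,1): Delta=1.0000 Bond=-133.4583
(2,0): Delta=1.0000 Bond=-136.1275
(2,1): Delta=1.0000 Bond=-136.1275
(2,2): Delta=1.0000 Bond=-136.1275
V0=-36.8415

Since d<R<u, set p* = (R−d)/(u−d) = 0.3462; price each node as the discounted p*-expectation of its children.
Terminal values V(3,·): V(3,0)=-63.2404, V(3,1)=-42.1023, V(3,2)=-15.0545, V(3,3)=19.5549
Node (2,0) S=81.3006: V=(p*·-42.1023+(1−p*)·-63.2404)/1.02=-54.8269; Δ=(-42.1023−-63.2404)/(96.7477−75.6096)=1.0000; B=V−Δ·S=-136.1275
Node (2,1) S=104.0298: V=(p*·-15.0545+(1−p*)·-42.1023)/1.02=-32.0977; Δ=(-15.0545−-42.1023)/(123.7955−96.7477)=1.0000; B=V−Δ·S=-136.1275
Node (2,2) S=133.1134: V=(p*·19.5549+(1−p*)·-15.0545)/1.02=-3.0141; Δ=(19.5549−-15.0545)/(158.4049−123.7955)=1.0000; B=V−Δ·S=-136.1275
Node (1,0) S=87.4200: V=(p*·-32.0977+(1−p*)·-54.8269)/1.02=-46.0383; Δ=(-32.0977−-54.8269)/(104.0298−81.3006)=1.0000; B=V−Δ·S=-133.4583
Node (1,1) S=111.8600: V=(p*·-3.0141+(1−p*)·-32.0977)/1.02=-21.5983; Δ=(-3.0141−-32.0977)/(133.1134−104.0298)=1.0000; B=V−Δ·S=-133.4583
Node (0,0) S=94.0000: V=(p*·-21.5983+(1−p*)·-46.0383)/1.02=-36.8415; Δ=(-21.5983−-46.0383)/(111.8600−87.4200)=1.0000; B=V−Δ·S=-130.8415
Self-financing check: at every node Δ·S+B equals the discounted successor values.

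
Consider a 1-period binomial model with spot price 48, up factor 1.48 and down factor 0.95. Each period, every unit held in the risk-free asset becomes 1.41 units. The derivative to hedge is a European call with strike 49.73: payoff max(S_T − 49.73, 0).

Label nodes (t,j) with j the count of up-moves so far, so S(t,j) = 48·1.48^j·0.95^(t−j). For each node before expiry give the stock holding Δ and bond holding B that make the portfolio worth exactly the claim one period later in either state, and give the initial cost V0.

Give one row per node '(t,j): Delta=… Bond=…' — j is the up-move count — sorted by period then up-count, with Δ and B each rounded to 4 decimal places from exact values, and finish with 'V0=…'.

Under the risk-neutral measure, an up-move has probability p* = (R−d)/(u−d) = 0.8679 and values discount at R = 1.41.
Terminal values V(1,·): V(1,0)=0.0000, V(1,1)=21.3100
(0,0): S=48.0000. Δ = (V_up−V_dn)/(S_up−S_dn) = (21.3100−0.0000)/(71.0400−45.6000) = 0.8377. V = [p*·21.3100 + (1−p*)·0.0000]/1.41 = 13.1174. B = V − Δ·S = -27.0902.
Each (Δ,B) replicates both successor values, so the strategy is self-financing and V0 is arbitrage-free.

(0,0): Delta=0.8377 Bond=-27.0902
V0=13.1174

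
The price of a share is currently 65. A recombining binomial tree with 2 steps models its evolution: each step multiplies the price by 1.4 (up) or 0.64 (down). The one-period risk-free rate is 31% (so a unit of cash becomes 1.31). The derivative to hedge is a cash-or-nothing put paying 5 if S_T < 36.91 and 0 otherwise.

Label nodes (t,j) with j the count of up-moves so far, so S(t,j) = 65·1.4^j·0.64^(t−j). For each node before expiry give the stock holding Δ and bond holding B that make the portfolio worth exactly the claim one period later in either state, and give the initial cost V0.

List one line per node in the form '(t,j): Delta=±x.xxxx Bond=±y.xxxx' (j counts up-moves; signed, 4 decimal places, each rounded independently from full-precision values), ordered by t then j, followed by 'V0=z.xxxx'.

Since d<R<u, set p* = (R−d)/(u−d) = 0.8816; price each node as the discounted p*-expectation of its children.
Terminal payoffs: V(2,0)=5.0000, V(2,1)=0.0000, V(2,2)=0.0000
Node (1,0) S=41.6000: V=(p*·0.0000+(1−p*)·5.0000)/1.31=0.4520; Δ=(0.0000−5.0000)/(58.2400−26.6240)=-0.1581; B=V−Δ·S=7.0309
Node (1,1) S=91.0000: V=(p*·0.0000+(1−p*)·0.0000)/1.31=0.0000; Δ=(0.0000−0.0000)/(127.4000−58.2400)=0.0000; B=V−Δ·S=0.0000
Node (0,0) S=65.0000: V=(p*·0.0000+(1−p*)·0.4520)/1.31=0.0409; Δ=(0.0000−0.4520)/(91.0000−41.6000)=-0.0091; B=V−Δ·S=0.6356
Each (Δ,B) replicates both successor values, so the strategy is self-financing and V0 is arbitrage-free.

(0,0): Delta=-0.0091 Bond=0.6356
(1,0): Delta=-0.1581 Bond=7.0309
(1,1): Delta=0.0000 Bond=0.0000
V0=0.0409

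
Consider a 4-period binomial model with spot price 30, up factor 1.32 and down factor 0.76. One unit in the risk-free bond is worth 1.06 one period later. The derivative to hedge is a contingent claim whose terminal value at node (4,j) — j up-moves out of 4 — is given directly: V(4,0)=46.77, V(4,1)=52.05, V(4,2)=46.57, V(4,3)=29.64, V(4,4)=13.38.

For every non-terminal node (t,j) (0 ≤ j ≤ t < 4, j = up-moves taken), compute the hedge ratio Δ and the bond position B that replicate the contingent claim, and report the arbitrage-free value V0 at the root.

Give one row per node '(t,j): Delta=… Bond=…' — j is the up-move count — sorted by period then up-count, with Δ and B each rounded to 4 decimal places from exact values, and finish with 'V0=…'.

(0,0): Delta=-0.5316 Bond=47.7808
(1,0): Delta=-0.4494 Bond=48.7719
(1,1): Delta=-0.5727 Bond=52.2733
(2,0): Delta=-0.0471 Bond=44.7275
(2,1): Delta=-0.6501 Bond=57.7394
(2,2): Delta=-0.5341 Bond=53.3906
(3,0): Delta=0.7160 Bond=37.3625
(3,1): Delta=-0.4278 Bond=56.1199
(3,2): Delta=-0.7610 Bond=65.6098
(3,3): Delta=-0.4208 Bond=48.7803
V0=31.8318

The replicating-portfolio and risk-neutral prices coincide; use p* = (1.06−0.76)/(1.32−0.76) = 0.5357 for the latter.
Payoff layer (t=4): V(4,0)=46.7700, V(4,1)=52.0500, V(4,2)=46.5700, V(4,3)=29.6400, V(4,4)=13.3800
  t=3,j=0: stock 13.1693 → up 17.3834 (V=52.0500), down 10.0087 (V=46.7700). Price 46.7911; hedge Δ=0.7160, bond B=37.3625.
  t=3,j=1: stock 22.8730 → up 30.1923 (V=46.5700), down 17.3834 (V=52.0500). Price 46.3342; hedge Δ=-0.4278, bond B=56.1199.
  t=3,j=2: stock 39.7267 → up 52.4393 (V=29.6400), down 30.1923 (V=46.5700). Price 35.3777; hedge Δ=-0.7610, bond B=65.6098.
  t=3,j=3: stock 68.9990 → up 91.0787 (V=13.3800), down 52.4393 (V=29.6400). Price 19.7446; hedge Δ=-0.4208, bond B=48.7803.
  t=2,j=0: stock 17.3280 → up 22.8730 (V=46.3342), down 13.1693 (V=46.7911). Price 43.9117; hedge Δ=-0.0471, bond B=44.7275.
  t=2,j=1: stock 30.0960 → up 39.7267 (V=35.3777), down 22.8730 (V=46.3342). Price 38.1742; hedge Δ=-0.6501, bond B=57.7394.
  t=2,j=2: stock 52.2720 → up 68.9990 (V=19.7446), down 39.7267 (V=35.3777). Price 25.4744; hedge Δ=-0.5341, bond B=53.3906.
  t=1,j=0: stock 22.8000 → up 30.0960 (V=38.1742), down 17.3280 (V=43.9117). Price 38.5264; hedge Δ=-0.4494, bond B=48.7719.
  t=1,j=1: stock 39.6000 → up 52.2720 (V=25.4744), down 30.0960 (V=38.1742). Price 29.5950; hedge Δ=-0.5727, bond B=52.2733.
  t=0,j=0: stock 30.0000 → up 39.6000 (V=29.5950), down 22.8000 (V=38.5264). Price 31.8318; hedge Δ=-0.5316, bond B=47.7808.
Check: Δ(0,0)·S0 + B(0,0) = 31.8318 = V0.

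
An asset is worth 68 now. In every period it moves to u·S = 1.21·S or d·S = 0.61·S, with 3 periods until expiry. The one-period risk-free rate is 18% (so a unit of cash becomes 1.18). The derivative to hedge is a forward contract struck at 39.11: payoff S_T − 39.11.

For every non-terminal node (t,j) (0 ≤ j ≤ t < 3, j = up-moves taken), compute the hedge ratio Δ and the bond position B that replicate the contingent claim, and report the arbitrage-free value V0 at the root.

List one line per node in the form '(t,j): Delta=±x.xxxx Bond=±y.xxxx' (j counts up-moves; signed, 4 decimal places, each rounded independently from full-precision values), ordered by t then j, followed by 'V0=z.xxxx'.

(0,0): Delta=1.0000 Bond=-23.8036
(1,0): Delta=1.0000 Bond=-28.0882
(1,1): Delta=1.0000 Bond=-28.0882
(2,0): Delta=1.0000 Bond=-33.1441
(2,1): Delta=1.0000 Bond=-33.1441
(2,2): Delta=1.0000 Bond=-33.1441
V0=44.1964

The replicating-portfolio and risk-neutral prices coincide; use p* = (1.18−0.61)/(1.21−0.61) = 0.9500 for the latter.
At expiry t=3: V(3,0)=-23.6753, V(3,1)=-8.4936, V(3,2)=21.6209, V(3,3)=81.3561
  t=2,j=0: stock 25.3028 → up 30.6164 (V=-8.4936), down 15.4347 (V=-23.6753). Price -7.8413; hedge Δ=1.0000, bond B=-33.1441.
  t=2,j=1: stock 50.1908 → up 60.7309 (V=21.6209), down 30.6164 (V=-8.4936). Price 17.0467; hedge Δ=1.0000, bond B=-33.1441.
  t=2,j=2: stock 99.5588 → up 120.4661 (V=81.3561), down 60.7309 (V=21.6209). Price 66.4147; hedge Δ=1.0000, bond B=-33.1441.
  t=1,j=0: stock 41.4800 → up 50.1908 (V=17.0467), down 25.3028 (V=-7.8413). Price 13.3918; hedge Δ=1.0000, bond B=-28.0882.
  t=1,j=1: stock 82.2800 → up 99.5588 (V=66.4147), down 50.1908 (V=17.0467). Price 54.1918; hedge Δ=1.0000, bond B=-28.0882.
  t=0,j=0: stock 68.0000 → up 82.2800 (V=54.1918), down 41.4800 (V=13.3918). Price 44.1964; hedge Δ=1.0000, bond B=-23.8036.
Each (Δ,B) replicates both successor values, so the strategy is self-financing and V0 is arbitrage-free.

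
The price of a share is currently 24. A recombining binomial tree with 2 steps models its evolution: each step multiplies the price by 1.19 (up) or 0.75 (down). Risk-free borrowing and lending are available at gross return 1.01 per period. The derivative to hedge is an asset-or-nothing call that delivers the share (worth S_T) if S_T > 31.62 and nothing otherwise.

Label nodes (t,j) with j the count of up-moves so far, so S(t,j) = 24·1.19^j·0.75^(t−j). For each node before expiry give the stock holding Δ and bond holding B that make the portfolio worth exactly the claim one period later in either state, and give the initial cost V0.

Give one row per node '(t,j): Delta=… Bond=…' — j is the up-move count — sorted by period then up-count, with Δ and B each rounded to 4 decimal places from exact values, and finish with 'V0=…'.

(0,0): Delta=1.8830 Bond=-33.5577
(1,0): Delta=0.0000 Bond=0.0000
(1,1): Delta=2.7045 Bond=-57.3578
V0=11.6333

Risk-neutral probability p* = (R−d)/(u−d) = (1.01−0.75)/(1.19−0.75) = 0.5909.
Payoff layer (t=2): V(2,0)=0.0000, V(2,1)=0.0000, V(2,2)=33.9864
(1,0): S=18.0000. Δ = (V_up−V_dn)/(S_up−S_dn) = (0.0000−0.0000)/(21.4200−13.5000) = 0.0000. V = [p*·0.0000 + (1−p*)·0.0000]/1.01 = 0.0000. B = V − Δ·S = 0.0000.
(1,1): S=28.5600. Δ = (V_up−V_dn)/(S_up−S_dn) = (33.9864−0.0000)/(33.9864−21.4200) = 2.7045. V = [p*·33.9864 + (1−p*)·0.0000]/1.01 = 19.8840. B = V − Δ·S = -57.3578.
(0,0): S=24.0000. Δ = (V_up−V_dn)/(S_up−S_dn) = (19.8840−0.0000)/(28.5600−18.0000) = 1.8830. V = [p*·19.8840 + (1−p*)·0.0000]/1.01 = 11.6333. B = V − Δ·S = -33.5577.
Root portfolio cost Δ·24+B reproduces V0=11.6333.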